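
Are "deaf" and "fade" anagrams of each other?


Word 1: "deaf" → sorted: adef
Word 2: "fade" → sorted: adef
Same letters? adef == adef
Anagram = Yes


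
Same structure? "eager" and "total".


Pattern of "eager": [0, 1, 2, 0, 3]
Pattern of "total": [0, 1, 0, 2, 3]
Patterns do not match
Same pattern = No


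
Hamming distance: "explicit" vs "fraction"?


Comparing character by character (same length = 8):
  Pos 0: 'e' vs 'f' !=
  Pos 1: 'x' vs 'r' !=
  Pos 2: 'p' vs 'a' !=
  Pos 3: 'l' vs 'c' !=
  Pos 4: 'i' vs 't' !=
  Pos 5: 'c' vs 'i' !=
  Pos 6: 'i' vs 'o' !=
  Pos 7: 't' vs 'n' !=
Hamming distance = 8


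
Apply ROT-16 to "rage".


Word: "rage"
Shift: 16
Each letter → (letter + shift) mod 26:
  'r' (17) + 16 = 7 → 'h'
  'a' (0) + 16 = 16 → 'q'
  'g' (6) + 16 = 22 → 'w'
  'e' (4) + 16 = 20 → 'u'
Result = "hqwu"


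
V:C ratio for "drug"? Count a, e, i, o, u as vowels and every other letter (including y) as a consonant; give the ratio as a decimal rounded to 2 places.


Word: "drug"
Vowels (a,e,i,o,u): 1
Consonants: 3
Ratio = 1/3
= 0.33


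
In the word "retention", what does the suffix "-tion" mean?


Suffix: -tion
Example: retention = retain + -tion, with a spelling change
Meaning = act or process


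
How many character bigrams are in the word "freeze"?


Word: "freeze" (length 6)
Number of 2-grams = length - 2 + 1 = 6 - 2 + 1
= 5


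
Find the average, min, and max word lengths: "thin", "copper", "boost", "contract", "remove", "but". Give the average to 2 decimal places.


Lengths: "thin"=4, "copper"=6, "boost"=5, "contract"=8, "remove"=6, "but"=3
Sum = 32, Count = 6
Average = 32/6 = 5.33
= avg=5.33, min=3, max=8


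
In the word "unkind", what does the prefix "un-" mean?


Prefix: un-
Example: unkind (un- + kind)
Meaning = not / reverse


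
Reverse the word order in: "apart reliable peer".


Original: "apart reliable peer"
Words (1..n): apart | reliable | peer
Reversed (n..1): peer | reliable | apart
Result = "peer reliable apart"


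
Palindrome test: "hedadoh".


Word: "hedadoh"
Reversed: "hodadeh"
Forward == Backward? hedadoh != hodadeh
Palindrome = No


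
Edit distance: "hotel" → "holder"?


Word 1: "hotel" (length 5)
Word 2: "holder" (length 6)
One optimal edit sequence (insert/delete/substitute each cost 1):
  1. keep 'h'
  2. keep 'o'
  3. insert 'l'  (+1)
  4. substitute 't' -> 'd'  (+1)
  5. keep 'e'
  6. substitute 'l' -> 'r'  (+1)
Total edit operations: 3
Edit distance = 3


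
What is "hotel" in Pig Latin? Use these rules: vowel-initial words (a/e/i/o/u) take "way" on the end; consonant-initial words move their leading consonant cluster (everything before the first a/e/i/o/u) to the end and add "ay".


Word: "hotel"
Starts with consonant(s) → move to end, add 'ay'
Consonant cluster: "h"
Pig Latin = "otelhay"


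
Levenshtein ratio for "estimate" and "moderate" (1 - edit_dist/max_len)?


Word 1: "estimate" (length 8)
Word 2: "moderate" (length 8)
One optimal edit sequence:
  1. substitute 'e' -> 'm'  (+1)
  2. substitute 's' -> 'o'  (+1)
  3. substitute 't' -> 'd'  (+1)
  4. substitute 'i' -> 'e'  (+1)
  5. substitute 'm' -> 'r'  (+1)
  6. keep 'a'
  7. keep 't'
  8. keep 'e'
Edit distance = 5
Max length = max(8, 8) = 8
Similarity = 1 - 5/8
= 0.3750


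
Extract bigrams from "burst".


Word: "burst" (length 5)
Number of bigrams = 5 - 2 + 1 = 4
  Position 0: "bu"
  Position 1: "ur"
  Position 2: "rs"
  Position 3: "st"
Bigrams = "bu", "ur", "rs", "st"


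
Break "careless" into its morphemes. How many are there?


Word: "careless"
Morphemes: care | -less
Each morpheme carries meaning
= 2 morphemes


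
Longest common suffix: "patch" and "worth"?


Word 1: "patch"
Word 2: "worth"
Comparing from end:
  Pos -1: 'h' == 'h'
  Pos -2: 'c' != 't' (stop)
LCS = "h" (length 1)


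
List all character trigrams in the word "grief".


Word: "grief" (length 5)
Number of trigrams = 5 - 3 + 1 = 3
  Position 0: "gri"
  Position 1: "rie"
  Position 2: "ief"
Trigrams = "gri", "rie", "ief"


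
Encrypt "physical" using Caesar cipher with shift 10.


Word: "physical"
Shift: 10
Each letter → (letter + shift) mod 26:
  'p' (15) + 10 = 25 → 'z'
  'h' (7) + 10 = 17 → 'r'
  'y' (24) + 10 = 8 → 'i'
  's' (18) + 10 = 2 → 'c'
  'i' (8) + 10 = 18 → 's'
  'c' (2) + 10 = 12 → 'm'
  'a' (0) + 10 = 10 → 'k'
  'l' (11) + 10 = 21 → 'v'
Result = "zricsmkv"


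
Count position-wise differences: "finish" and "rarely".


Comparing character by character (same length = 6):
  Pos 0: 'f' vs 'r' !=
  Pos 1: 'i' vs 'a' !=
  Pos 2: 'n' vs 'r' !=
  Pos 3: 'i' vs 'e' !=
  Pos 4: 's' vs 'l' !=
  Pos 5: 'h' vs 'y' !=
Hamming distance = 6


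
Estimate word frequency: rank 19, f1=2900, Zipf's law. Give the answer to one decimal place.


Zipf's law: f(r) = f(1) / r
f(1) = 2900
f(19) = 2900 / 19
= 152.6 occurrences


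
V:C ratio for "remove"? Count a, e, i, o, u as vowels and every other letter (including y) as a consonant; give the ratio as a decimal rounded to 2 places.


Word: "remove"
Vowels (a,e,i,o,u): 3
Consonants: 3
Ratio = 3/3
= 1.00


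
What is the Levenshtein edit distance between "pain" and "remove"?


Word 1: "pain" (length 4)
Word 2: "remove" (length 6)
One optimal edit sequence (insert/delete/substitute each cost 1):
  1. insert 'r'  (+1)
  2. insert 'e'  (+1)
  3. substitute 'p' -> 'm'  (+1)
  4. substitute 'a' -> 'o'  (+1)
  5. substitute 'i' -> 'v'  (+1)
  6. substitute 'n' -> 'e'  (+1)
Total edit operations: 6
Edit distance = 6


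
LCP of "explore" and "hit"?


Word 1: "explore"
Word 2: "hit"
Comparing from start:
  Pos 0: 'e' != 'h' (stop)
LCP = "" (length 0)


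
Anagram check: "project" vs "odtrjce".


Word 1: "project" → sorted: cejoprt
Word 2: "odtrjce" → sorted: cdejort
Same letters? cejoprt != cdejort
Anagram = No


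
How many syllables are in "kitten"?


Word: "kitten"
Syllable breakdown: kit / ten
Counting: 2 parts
= 2 syllables


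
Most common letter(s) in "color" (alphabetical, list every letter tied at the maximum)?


Word: "color"
Letter counts:
  'c': 1
  'l': 1
  'o': 2
  'r': 1
Maximum count = 2
Most frequent = 'o' (2 times each)


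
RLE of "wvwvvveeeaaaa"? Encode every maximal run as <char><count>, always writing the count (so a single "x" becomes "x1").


String: "wvwvvveeeaaaa"
Scanning for consecutive runs:
  'w' x 1
  'v' x 1
  'w' x 1
  'v' x 3
  'e' x 3
  'a' x 4
RLE = "w1v1w1v3e3a4"


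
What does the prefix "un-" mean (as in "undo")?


Prefix: un-
As in: undo -> un- + do
Meaning = not / reverse


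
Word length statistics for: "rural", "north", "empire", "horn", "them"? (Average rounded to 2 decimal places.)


Lengths: "rural"=5, "north"=5, "empire"=6, "horn"=4, "them"=4
Sum = 24, Count = 5
Average = 24/5 = 4.80
= avg=4.80, min=4, max=6


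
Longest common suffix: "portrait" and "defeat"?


Word 1: "portrait"
Word 2: "defeat"
Comparing from end:
  Pos -1: 't' == 't'
  Pos -2: 'i' != 'a' (stop)
LCS = "t" (length 1)


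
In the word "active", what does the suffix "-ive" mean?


Suffix: -ive
Example: active = act + -ive
Meaning = tending to


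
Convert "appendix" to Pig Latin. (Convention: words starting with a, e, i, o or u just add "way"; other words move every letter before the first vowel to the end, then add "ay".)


Word: "appendix"
Starts with vowel → add 'way'
Pig Latin = "appendixway"


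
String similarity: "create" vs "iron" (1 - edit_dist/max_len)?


Word 1: "create" (length 6)
Word 2: "iron" (length 4)
One optimal edit sequence:
  1. substitute 'c' -> 'i'  (+1)
  2. keep 'r'
  3. delete 'e'  (+1)
  4. delete 'a'  (+1)
  5. substitute 't' -> 'o'  (+1)
  6. substitute 'e' -> 'n'  (+1)
Edit distance = 5
Max length = max(6, 4) = 6
Similarity = 1 - 5/6
= 0.1667


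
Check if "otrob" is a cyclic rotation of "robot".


Word: "robot", Candidate: "otrob"
Method: check if candidate is substring of word+word
"robotrobot" contains "otrob"? Yes
Is rotation = Yes


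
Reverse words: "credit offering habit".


Original: "credit offering habit"
Words (1..n): credit | offering | habit
Reversed (n..1): habit | offering | credit
Result = "habit offering credit"


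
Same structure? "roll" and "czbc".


Pattern of "roll": [0, 1, 2, 2]
Pattern of "czbc": [0, 1, 2, 0]
Patterns do not match
Same pattern = No


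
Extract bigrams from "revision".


Word: "revision" (length 8)
Number of bigrams = 8 - 2 + 1 = 7
  Position 0: "re"
  Position 1: "ev"
  Position 2: "vi"
  Position 3: "is"
  Position 4: "si"
  Position 5: "io"
  Position 6: "on"
Bigrams = "re", "ev", "vi", "is", "si", "io", "on"


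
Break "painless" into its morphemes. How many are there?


Word: "painless"
Morphemes: pain / -less
Each morpheme carries meaning
= 2 morphemes


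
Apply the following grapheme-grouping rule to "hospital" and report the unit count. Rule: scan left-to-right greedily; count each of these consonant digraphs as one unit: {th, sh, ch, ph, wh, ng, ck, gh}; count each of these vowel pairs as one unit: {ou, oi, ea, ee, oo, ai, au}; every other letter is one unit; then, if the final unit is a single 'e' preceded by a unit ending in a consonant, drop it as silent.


Word: "hospital" (8 letters)
Left-to-right scan:
  1. 'h' (letter)
  2. 'o' (letter)
  3. 's' (letter)
  4. 'p' (letter)
  5. 'i' (letter)
  6. 't' (letter)
  7. 'a' (letter)
  8. 'l' (letter)
Units from scan: 8
Sound units = 8 units


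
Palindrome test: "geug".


Word: "geug"
Reversed: "gueg"
Forward == Backward? geug != gueg
Palindrome = No


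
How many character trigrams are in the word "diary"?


Word: "diary" (length 5)
Number of 3-grams = length - 3 + 1 = 5 - 3 + 1
= 3


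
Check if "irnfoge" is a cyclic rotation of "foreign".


Word: "foreign", Candidate: "irnfoge"
Method: check if candidate is substring of word+word
"foreignforeign" contains "irnfoge"? No
Is rotation = No


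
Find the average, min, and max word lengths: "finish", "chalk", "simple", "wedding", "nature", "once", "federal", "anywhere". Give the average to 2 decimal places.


Lengths: "finish"=6, "chalk"=5, "simple"=6, "wedding"=7, "nature"=6, "once"=4, "federal"=7, "anywhere"=8
Sum = 49, Count = 8
Average = 49/8 = 6.13
= avg=6.13, min=4, max=8


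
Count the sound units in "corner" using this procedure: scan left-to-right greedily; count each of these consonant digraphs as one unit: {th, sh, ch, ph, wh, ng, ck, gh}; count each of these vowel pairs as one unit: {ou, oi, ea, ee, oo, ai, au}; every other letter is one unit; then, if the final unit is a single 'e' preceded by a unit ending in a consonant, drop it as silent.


Word: "corner" (6 letters)
Left-to-right scan:
  [1] 'c' (letter)
  [2] 'o' (letter)
  [3] 'r' (letter)
  [4] 'n' (letter)
  [5] 'e' (letter)
  [6] 'r' (letter)
Units from scan: 6
Sound units = 6 units


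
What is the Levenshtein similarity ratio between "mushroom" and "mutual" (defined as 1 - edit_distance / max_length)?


Word 1: "mushroom" (length 8)
Word 2: "mutual" (length 6)
One optimal edit sequence:
  1. keep 'm'
  2. keep 'u'
  3. delete 's'  (+1)
  4. delete 'h'  (+1)
  5. substitute 'r' -> 't'  (+1)
  6. substitute 'o' -> 'u'  (+1)
  7. substitute 'o' -> 'a'  (+1)
  8. substitute 'm' -> 'l'  (+1)
Edit distance = 6
Max length = max(8, 6) = 8
Similarity = 1 - 6/8
= 0.2500


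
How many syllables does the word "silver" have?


Word: "silver"
Syllable breakdown: sil | ver
Counting: 2 parts
= 2 syllables


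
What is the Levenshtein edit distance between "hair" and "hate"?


Word 1: "hair" (length 4)
Word 2: "hate" (length 4)
One optimal edit sequence (insert/delete/substitute each cost 1):
  1. keep 'h'
  2. keep 'a'
  3. substitute 'i' -> 't'  (+1)
  4. substitute 'r' -> 'e'  (+1)
Total edit operations: 2
Edit distance = 2


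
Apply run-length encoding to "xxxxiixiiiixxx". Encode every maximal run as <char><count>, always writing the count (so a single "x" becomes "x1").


String: "xxxxiixiiiixxx"
Scanning for consecutive runs:
  'x' x 4
  'i' x 2
  'x' x 1
  'i' x 4
  'x' x 3
RLE = "x4i2x1i4x3"


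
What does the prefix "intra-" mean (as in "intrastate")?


Prefix: intra-
As in: intrastate -> intra- + state
Meaning = within


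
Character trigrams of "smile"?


Word: "smile" (length 5)
Number of trigrams = 5 - 3 + 1 = 3
  Position 0: "smi"
  Position 1: "mil"
  Position 2: "ile"
Trigrams = "smi", "mil", "ile"


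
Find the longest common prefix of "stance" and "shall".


Word 1: "stance"
Word 2: "shall"
Comparing from start:
  Pos 0: 's' == 's'
  Pos 1: 't' != 'h' (stop)
LCP = "s" (length 1)


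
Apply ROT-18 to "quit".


Word: "quit"
Shift: 18
Each letter → (letter + shift) mod 26:
  'q' (16) + 18 = 8 → 'i'
  'u' (20) + 18 = 12 → 'm'
  'i' (8) + 18 = 0 → 'a'
  't' (19) + 18 = 11 → 'l'
Result = "imal"


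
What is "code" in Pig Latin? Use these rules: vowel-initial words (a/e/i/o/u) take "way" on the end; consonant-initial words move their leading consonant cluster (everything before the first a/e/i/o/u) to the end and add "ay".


Word: "code"
Starts with consonant(s) → move to end, add 'ay'
Consonant cluster: "c"
Pig Latin = "odecay"


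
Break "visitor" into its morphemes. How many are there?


Word: "visitor"
Morphemes: visit | -or
Each morpheme carries meaning
= 2 morphemes


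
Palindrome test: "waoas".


Word: "waoas"
Reversed: "saoaw"
Forward == Backward? waoas != saoaw
Palindrome = No


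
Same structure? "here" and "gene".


Pattern of "here": [0, 1, 2, 1]
Pattern of "gene": [0, 1, 2, 1]
Patterns match
Same pattern = Yes


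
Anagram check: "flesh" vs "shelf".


Word 1: "flesh" → sorted: efhls
Word 2: "shelf" → sorted: efhls
Same letters? efhls == efhls
Anagram = Yes


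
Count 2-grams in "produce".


Word: "produce" (length 7)
Number of 2-grams = length - 2 + 1 = 7 - 2 + 1
= 6


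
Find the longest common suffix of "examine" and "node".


Word 1: "examine"
Word 2: "node"
Comparing from end:
  Pos -1: 'e' == 'e'
  Pos -2: 'n' != 'd' (stop)
LCS = "e" (length 1)


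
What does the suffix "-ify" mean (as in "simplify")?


Suffix: -ify
Example: simplify (simple + -ify, with a spelling change)
Meaning = to make


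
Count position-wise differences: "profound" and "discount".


Comparing character by character (same length = 8):
  Pos 0: 'p' vs 'd' !=
  Pos 1: 'r' vs 'i' !=
  Pos 2: 'o' vs 's' !=
  Pos 3: 'f' vs 'c' !=
  Pos 4: 'o' vs 'o' =
  Pos 5: 'u' vs 'u' =
  Pos 6: 'n' vs 'n' =
  Pos 7: 'd' vs 't' !=
Hamming distance = 5


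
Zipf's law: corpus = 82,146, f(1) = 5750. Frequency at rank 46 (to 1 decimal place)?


Zipf's law: f(r) = f(1) / r
f(1) = 5750
f(46) = 5750 / 46
= 125.0 occurrences


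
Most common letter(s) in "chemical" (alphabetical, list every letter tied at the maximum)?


Word: "chemical"
Letter counts:
  'a': 1
  'c': 2
  'e': 1
  'h': 1
  'i': 1
  'l': 1
  'm': 1
Maximum count = 2
Most frequent = 'c' (2 times each)


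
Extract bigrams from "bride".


Word: "bride" (length 5)
Number of bigrams = 5 - 2 + 1 = 4
  Position 0: "br"
  Position 1: "ri"
  Position 2: "id"
  Position 3: "de"
Bigrams = "br", "ri", "id", "de"


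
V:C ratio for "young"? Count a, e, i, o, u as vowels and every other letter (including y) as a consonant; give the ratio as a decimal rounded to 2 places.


Word: "young"
Vowels (a,e,i,o,u): 2
Consonants: 3
Ratio = 2/3
= 0.67


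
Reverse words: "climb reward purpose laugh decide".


Original: "climb reward purpose laugh decide"
Words (1..n): climb | reward | purpose | laugh | decide
Reversed (n..1): decide | laugh | purpose | reward | climb
Result = "decide laugh purpose reward climb"


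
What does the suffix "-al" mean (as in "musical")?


Suffix: -al
Example: musical (music + -al)
Meaning = relating to


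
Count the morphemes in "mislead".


Word: "mislead"
Morphemes: mis- | lead
Each morpheme carries meaning
= 2 morphemes


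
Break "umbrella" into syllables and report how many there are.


Word: "umbrella"
Syllable breakdown: um · brel · la
Counting: 3 parts
= 3 syllables


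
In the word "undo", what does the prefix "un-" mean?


Prefix: un-
Example: undo (un- + do)
Meaning = not / reverse


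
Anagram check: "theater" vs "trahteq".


Word 1: "theater" → sorted: aeehrtt
Word 2: "trahteq" → sorted: aehqrtt
Same letters? aeehrtt != aehqrtt
Anagram = No


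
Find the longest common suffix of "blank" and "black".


Word 1: "blank"
Word 2: "black"
Comparing from end:
  Pos -1: 'k' == 'k'
  Pos -2: 'n' != 'c' (stop)
LCS = "k" (length 1)


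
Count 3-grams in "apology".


Word: "apology" (length 7)
Number of 3-grams = length - 3 + 1 = 7 - 3 + 1
= 5


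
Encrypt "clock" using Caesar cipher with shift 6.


Word: "clock"
Shift: 6
Each letter → (letter + shift) mod 26:
  'c' (2) + 6 = 8 → 'i'
  'l' (11) + 6 = 17 → 'r'
  'o' (14) + 6 = 20 → 'u'
  'c' (2) + 6 = 8 → 'i'
  'k' (10) + 6 = 16 → 'q'
Result = "iruiq"


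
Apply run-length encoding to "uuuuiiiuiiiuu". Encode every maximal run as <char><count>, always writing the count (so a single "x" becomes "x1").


String: "uuuuiiiuiiiuu"
Scanning for consecutive runs:
  'u' x 4
  'i' x 3
  'u' x 1
  'i' x 3
  'u' x 2
RLE = "u4i3u1i3u2"


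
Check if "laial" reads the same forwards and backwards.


Word: "laial"
Reversed: "laial"
Forward == Backward? laial == laial
Palindrome = Yes


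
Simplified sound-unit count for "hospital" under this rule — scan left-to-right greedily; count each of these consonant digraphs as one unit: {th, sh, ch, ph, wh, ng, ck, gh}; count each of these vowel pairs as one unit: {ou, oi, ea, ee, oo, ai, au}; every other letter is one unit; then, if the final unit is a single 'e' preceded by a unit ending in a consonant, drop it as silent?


Word: "hospital" (8 letters)
Left-to-right scan:
  [1] 'h' (letter)
  [2] 'o' (letter)
  [3] 's' (letter)
  [4] 'p' (letter)
  [5] 'i' (letter)
  [6] 't' (letter)
  [7] 'a' (letter)
  [8] 'l' (letter)
Units from scan: 8
Sound units = 8 units


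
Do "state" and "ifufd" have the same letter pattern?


Pattern of "state": [0, 1, 2, 1, 3]
Pattern of "ifufd": [0, 1, 2, 1, 3]
Patterns match
Same pattern = Yes


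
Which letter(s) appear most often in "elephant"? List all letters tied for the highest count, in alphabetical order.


Word: "elephant"
Letter counts:
  'a': 1
  'e': 2
  'h': 1
  'l': 1
  'n': 1
  'p': 1
  't': 1
Maximum count = 2
Most frequent = 'e' (2 times each)


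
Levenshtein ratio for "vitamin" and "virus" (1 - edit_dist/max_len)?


Word 1: "vitamin" (length 7)
Word 2: "virus" (length 5)
One optimal edit sequence:
  1. keep 'v'
  2. keep 'i'
  3. delete 't'  (+1)
  4. delete 'a'  (+1)
  5. substitute 'm' -> 'r'  (+1)
  6. substitute 'i' -> 'u'  (+1)
  7. substitute 'n' -> 's'  (+1)
Edit distance = 5
Max length = max(7, 5) = 7
Similarity = 1 - 5/7
= 0.2857


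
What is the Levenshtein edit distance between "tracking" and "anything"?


Word 1: "tracking" (length 8)
Word 2: "anything" (length 8)
One optimal edit sequence (insert/delete/substitute each cost 1):
  1. substitute 't' -> 'a'  (+1)
  2. substitute 'r' -> 'n'  (+1)
  3. substitute 'a' -> 'y'  (+1)
  4. substitute 'c' -> 't'  (+1)
  5. substitute 'k' -> 'h'  (+1)
  6. keep 'i'
  7. keep 'n'
  8. keep 'g'
Total edit operations: 5
Edit distance = 5


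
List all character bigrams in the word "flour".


Word: "flour" (length 5)
Number of bigrams = 5 - 2 + 1 = 4
  Position 0: "fl"
  Position 1: "lo"
  Position 2: "ou"
  Position 3: "ur"
Bigrams = "fl", "lo", "ou", "ur"


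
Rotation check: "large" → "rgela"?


Word: "large", Candidate: "rgela"
Method: check if candidate is substring of word+word
"largelarge" contains "rgela"? Yes
Is rotation = Yes


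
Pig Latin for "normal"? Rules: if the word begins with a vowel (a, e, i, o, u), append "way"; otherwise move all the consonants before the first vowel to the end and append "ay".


Word: "normal"
Starts with consonant(s) → move to end, add 'ay'
Consonant cluster: "n"
Pig Latin = "ormalnay"


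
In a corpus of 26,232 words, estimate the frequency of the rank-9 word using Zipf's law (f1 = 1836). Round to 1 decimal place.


Zipf's law: f(r) = f(1) / r
f(1) = 1836
f(9) = 1836 / 9
= 204.0 occurrences


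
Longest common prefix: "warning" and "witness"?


Word 1: "warning"
Word 2: "witness"
Comparing from start:
  Pos 0: 'w' == 'w'
  Pos 1: 'a' != 'i' (stop)
LCP = "w" (length 1)


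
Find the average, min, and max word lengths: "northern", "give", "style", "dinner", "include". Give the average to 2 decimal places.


Lengths: "northern"=8, "give"=4, "style"=5, "dinner"=6, "include"=7
Sum = 30, Count = 5
Average = 30/5 = 6.00
= avg=6.00, min=4, max=8


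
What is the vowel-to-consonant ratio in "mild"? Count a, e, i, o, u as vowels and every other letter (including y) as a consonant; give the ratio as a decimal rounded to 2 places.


Word: "mild"
Vowels (a,e,i,o,u): 1
Consonants: 3
Ratio = 1/3
= 0.33


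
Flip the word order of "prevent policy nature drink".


Original: "prevent policy nature drink"
Words (1..n): prevent | policy | nature | drink
Reversed (n..1): drink | nature | policy | prevent
Result = "drink nature policy prevent"


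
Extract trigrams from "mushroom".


Word: "mushroom" (length 8)
Number of trigrams = 8 - 3 + 1 = 6
  Position 0: "mus"
  Position 1: "ush"
  Position 2: "shr"
  Position 3: "hro"
  Position 4: "roo"
  Position 5: "oom"
Trigrams = "mus", "ush", "shr", "hro", "roo", "oom"


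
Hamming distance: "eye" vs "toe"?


Comparing character by character (same length = 3):
  Pos 0: 'e' vs 't' !=
  Pos 1: 'y' vs 'o' !=
  Pos 2: 'e' vs 'e' =
Hamming distance = 2


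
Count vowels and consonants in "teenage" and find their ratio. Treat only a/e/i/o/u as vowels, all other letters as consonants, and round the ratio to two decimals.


Word: "teenage"
Vowels (a,e,i,o,u): 4
Consonants: 3
Ratio = 4/3
= 1.33


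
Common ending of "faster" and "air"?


Word 1: "faster"
Word 2: "air"
Comparing from end:
  Pos -1: 'r' == 'r'
  Pos -2: 'e' != 'i' (stop)
LCS = "r" (length 1)


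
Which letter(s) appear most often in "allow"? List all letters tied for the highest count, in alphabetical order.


Word: "allow"
Letter counts:
  'a': 1
  'l': 2
  'o': 1
  'w': 1
Maximum count = 2
Most frequent = 'l' (2 times each)


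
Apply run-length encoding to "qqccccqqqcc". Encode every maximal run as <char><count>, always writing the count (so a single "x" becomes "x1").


String: "qqccccqqqcc"
Scanning for consecutive runs:
  'q' x 2
  'c' x 4
  'q' x 3
  'c' x 2
RLE = "q2c4q3c2"


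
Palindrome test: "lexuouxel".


Word: "lexuouxel"
Reversed: "lexuouxel"
Forward == Backward? lexuouxel == lexuouxel
Palindrome = Yes


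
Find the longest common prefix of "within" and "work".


Word 1: "within"
Word 2: "work"
Comparing from start:
  Pos 0: 'w' == 'w'
  Pos 1: 'i' != 'o' (stop)
LCP = "w" (length 1)


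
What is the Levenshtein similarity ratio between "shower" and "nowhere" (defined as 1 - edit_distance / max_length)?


Word 1: "shower" (length 6)
Word 2: "nowhere" (length 7)
One optimal edit sequence:
  1. delete 's'  (+1)
  2. substitute 'h' -> 'n'  (+1)
  3. keep 'o'
  4. keep 'w'
  5. insert 'h'  (+1)
  6. keep 'e'
  7. keep 'r'
  8. insert 'e'  (+1)
Edit distance = 4
Max length = max(6, 7) = 7
Similarity = 1 - 4/7
= 0.4286


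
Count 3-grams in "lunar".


Word: "lunar" (length 5)
Number of 3-grams = length - 3 + 1 = 5 - 3 + 1
= 3


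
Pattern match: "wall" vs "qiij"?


Pattern of "wall": [0, 1, 2, 2]
Pattern of "qiij": [0, 1, 1, 2]
Patterns do not match
Same pattern = No


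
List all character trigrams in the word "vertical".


Word: "vertical" (length 8)
Number of trigrams = 8 - 3 + 1 = 6
  Position 0: "ver"
  Position 1: "ert"
  Position 2: "rti"
  Position 3: "tic"
  Position 4: "ica"
  Position 5: "cal"
Trigrams = "ver", "ert", "rti", "tic", "ica", "cal"


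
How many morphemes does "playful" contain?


Word: "playful"
Morphemes: play + -ful
Each morpheme carries meaning
= 2 morphemes


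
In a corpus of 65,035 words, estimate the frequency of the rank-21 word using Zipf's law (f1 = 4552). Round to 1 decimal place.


Zipf's law: f(r) = f(1) / r
f(1) = 4552
f(21) = 4552 / 21
= 216.8 occurrences


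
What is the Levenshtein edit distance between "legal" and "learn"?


Word 1: "legal" (length 5)
Word 2: "learn" (length 5)
One optimal edit sequence (insert/delete/substitute each cost 1):
  1. keep 'l'
  2. keep 'e'
  3. substitute 'g' -> 'a'  (+1)
  4. substitute 'a' -> 'r'  (+1)
  5. substitute 'l' -> 'n'  (+1)
Total edit operations: 3
Edit distance = 3


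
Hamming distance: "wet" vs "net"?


Comparing character by character (same length = 3):
  Pos 0: 'w' vs 'n' !=
  Pos 1: 'e' vs 'e' =
  Pos 2: 't' vs 't' =
Hamming distance = 1


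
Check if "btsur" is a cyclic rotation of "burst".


Word: "burst", Candidate: "btsur"
Method: check if candidate is substring of word+word
"burstburst" contains "btsur"? No
Is rotation = No


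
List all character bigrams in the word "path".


Word: "path" (length 4)
Number of bigrams = 4 - 2 + 1 = 3
  Position 0: "pa"
  Position 1: "at"
  Position 2: "th"
Bigrams = "pa", "at", "th"


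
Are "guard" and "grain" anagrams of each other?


Word 1: "guard" → sorted: adgru
Word 2: "grain" → sorted: aginr
Same letters? adgru != aginr
Anagram = No


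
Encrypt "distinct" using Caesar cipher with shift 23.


Word: "distinct"
Shift: 23
Each letter → (letter + shift) mod 26:
  'd' (3) + 23 = 0 → 'a'
  'i' (8) + 23 = 5 → 'f'
  's' (18) + 23 = 15 → 'p'
  't' (19) + 23 = 16 → 'q'
  'i' (8) + 23 = 5 → 'f'
  'n' (13) + 23 = 10 → 'k'
  'c' (2) + 23 = 25 → 'z'
  't' (19) + 23 = 16 → 'q'
Result = "afpqfkzq"


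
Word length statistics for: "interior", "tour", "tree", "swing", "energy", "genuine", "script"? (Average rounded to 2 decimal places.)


Lengths: "interior"=8, "tour"=4, "tree"=4, "swing"=5, "energy"=6, "genuine"=7, "script"=6
Sum = 40, Count = 7
Average = 40/7 = 5.71
= avg=5.71, min=4, max=8


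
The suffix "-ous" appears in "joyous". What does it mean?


Suffix: -ous
Example: joyous = joy + -ous
Meaning = having quality of


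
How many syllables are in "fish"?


Word: "fish"
Syllable breakdown: fish
Counting: 1 part
= 1 syllable


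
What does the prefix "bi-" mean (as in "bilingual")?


Prefix: bi-
Example: bilingual (bi- + lingual)
Meaning = two


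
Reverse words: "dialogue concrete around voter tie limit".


Original: "dialogue concrete around voter tie limit"
Words (1..n): dialogue | concrete | around | voter | tie | limit
Reversed (n..1): limit | tie | voter | around | concrete | dialogue
Result = "limit tie voter around concrete dialogue"


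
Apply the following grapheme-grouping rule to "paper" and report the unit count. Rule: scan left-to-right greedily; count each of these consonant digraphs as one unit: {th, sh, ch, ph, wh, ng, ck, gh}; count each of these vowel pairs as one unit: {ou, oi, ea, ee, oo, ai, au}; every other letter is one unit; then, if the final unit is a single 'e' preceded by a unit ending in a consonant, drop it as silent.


Word: "paper" (5 letters)
Left-to-right scan:
  [1] 'p' (letter)
  [2] 'a' (letter)
  [3] 'p' (letter)
  [4] 'e' (letter)
  [5] 'r' (letter)
Units from scan: 5
Sound units = 5 units


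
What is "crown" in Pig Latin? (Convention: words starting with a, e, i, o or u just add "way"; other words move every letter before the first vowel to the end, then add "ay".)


Word: "crown"
Starts with consonant(s) → move to end, add 'ay'
Consonant cluster: "cr"
Pig Latin = "owncray"


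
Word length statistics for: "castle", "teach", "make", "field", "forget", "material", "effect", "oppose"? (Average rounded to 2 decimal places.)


Lengths: "castle"=6, "teach"=5, "make"=4, "field"=5, "forget"=6, "material"=8, "effect"=6, "oppose"=6
Sum = 46, Count = 8
Average = 46/8 = 5.75
= avg=5.75, min=4, max=8


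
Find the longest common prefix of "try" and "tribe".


Word 1: "try"
Word 2: "tribe"
Comparing from start:
  Pos 0: 't' == 't'
  Pos 1: 'r' == 'r'
  Pos 2: 'y' != 'i' (stop)
LCP = "tr" (length 2)


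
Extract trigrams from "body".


Word: "body" (length 4)
Number of trigrams = 4 - 3 + 1 = 2
  Position 0: "bod"
  Position 1: "ody"
Trigrams = "bod", "ody"


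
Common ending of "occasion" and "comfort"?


Word 1: "occasion"
Word 2: "comfort"
Comparing from end:
  Pos -1: 'n' != 't' (stop)
LCS = "" (length 0)


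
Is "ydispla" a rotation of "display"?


Word: "display", Candidate: "ydispla"
Method: check if candidate is substring of word+word
"displaydisplay" contains "ydispla"? Yes
Is rotation = Yes


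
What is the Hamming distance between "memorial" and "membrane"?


Comparing character by character (same length = 8):
  Pos 0: 'm' vs 'm' =
  Pos 1: 'e' vs 'e' =
  Pos 2: 'm' vs 'm' =
  Pos 3: 'o' vs 'b' !=
  Pos 4: 'r' vs 'r' =
  Pos 5: 'i' vs 'a' !=
  Pos 6: 'a' vs 'n' !=
  Pos 7: 'l' vs 'e' !=
Hamming distance = 4


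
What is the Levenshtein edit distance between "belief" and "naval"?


Word 1: "belief" (length 6)
Word 2: "naval" (length 5)
One optimal edit sequence (insert/delete/substitute each cost 1):
  1. delete 'b'  (+1)
  2. substitute 'e' -> 'n'  (+1)
  3. substitute 'l' -> 'a'  (+1)
  4. substitute 'i' -> 'v'  (+1)
  5. substitute 'e' -> 'a'  (+1)
  6. substitute 'f' -> 'l'  (+1)
Total edit operations: 6
Edit distance = 6


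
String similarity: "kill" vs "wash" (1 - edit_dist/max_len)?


Word 1: "kill" (length 4)
Word 2: "wash" (length 4)
One optimal edit sequence:
  1. substitute 'k' -> 'w'  (+1)
  2. substitute 'i' -> 'a'  (+1)
  3. substitute 'l' -> 's'  (+1)
  4. substitute 'l' -> 'h'  (+1)
Edit distance = 4
Max length = max(4, 4) = 4
Similarity = 1 - 4/4
= 0.0000


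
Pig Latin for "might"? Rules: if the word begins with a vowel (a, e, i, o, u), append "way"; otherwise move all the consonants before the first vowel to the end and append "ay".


Word: "might"
Starts with consonant(s) → move to end, add 'ay'
Consonant cluster: "m"
Pig Latin = "ightmay"


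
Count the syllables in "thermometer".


Word: "thermometer"
Syllable breakdown: ther · mom · e · ter
Counting: 4 parts
= 4 syllables


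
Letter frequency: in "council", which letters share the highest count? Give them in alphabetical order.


Word: "council"
Letter counts:
  'c': 2
  'i': 1
  'l': 1
  'n': 1
  'o': 1
  'u': 1
Maximum count = 2
Most frequent = 'c' (2 times each)


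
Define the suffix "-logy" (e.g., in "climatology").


Suffix: -logy
Example: climatology (climate + -logy, with a spelling change)
Meaning = study of


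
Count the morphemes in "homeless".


Word: "homeless"
Morphemes: home / -less
Each morpheme carries meaning
= 2 morphemes


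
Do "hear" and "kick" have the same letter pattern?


Pattern of "hear": [0, 1, 2, 3]
Pattern of "kick": [0, 1, 2, 0]
Patterns do not match
Same pattern = No


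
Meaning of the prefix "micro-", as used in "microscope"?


Prefix: micro-
Example: microscope = micro- + scope
Meaning = small


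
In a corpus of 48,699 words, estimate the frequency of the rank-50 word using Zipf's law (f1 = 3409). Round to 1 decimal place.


Zipf's law: f(r) = f(1) / r
f(1) = 3409
f(50) = 3409 / 50
= 68.2 occurrences


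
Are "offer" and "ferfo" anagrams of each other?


Word 1: "offer" → sorted: effor
Word 2: "ferfo" → sorted: effor
Same letters? effor == effor
Anagram = Yes


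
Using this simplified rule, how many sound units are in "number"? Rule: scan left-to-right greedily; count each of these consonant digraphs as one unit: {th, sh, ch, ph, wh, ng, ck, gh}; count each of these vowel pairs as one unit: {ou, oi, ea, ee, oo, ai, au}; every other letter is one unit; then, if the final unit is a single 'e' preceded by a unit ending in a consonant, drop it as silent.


Word: "number" (6 letters)
Left-to-right scan:
  1. 'n' (letter)
  2. 'u' (letter)
  3. 'm' (letter)
  4. 'b' (letter)
  5. 'e' (letter)
  6. 'r' (letter)
Units from scan: 6
Sound units = 6 units


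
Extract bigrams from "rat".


Word: "rat" (length 3)
Number of bigrams = 3 - 2 + 1 = 2
  Position 0: "ra"
  Position 1: "at"
Bigrams = "ra", "at"


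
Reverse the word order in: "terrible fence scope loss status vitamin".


Original: "terrible fence scope loss status vitamin"
Words (1..n): terrible | fence | scope | loss | status | vitamin
Reversed (n..1): vitamin | status | loss | scope | fence | terrible
Result = "vitamin status loss scope fence terrible"


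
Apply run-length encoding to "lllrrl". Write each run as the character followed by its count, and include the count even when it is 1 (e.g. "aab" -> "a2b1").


String: "lllrrl"
Scanning for consecutive runs:
  'l' x 3
  'r' x 2
  'l' x 1
RLE = "l3r2l1"


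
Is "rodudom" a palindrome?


Word: "rodudom"
Reversed: "modudor"
Forward == Backward? rodudom != modudor
Palindrome = No


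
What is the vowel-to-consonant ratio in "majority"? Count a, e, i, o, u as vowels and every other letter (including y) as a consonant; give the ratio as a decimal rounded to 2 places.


Word: "majority"
Vowels (a,e,i,o,u): 3
Consonants: 5
Ratio = 3/5
= 0.60


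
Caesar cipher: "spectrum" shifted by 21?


Word: "spectrum"
Shift: 21
Each letter → (letter + shift) mod 26:
  's' (18) + 21 = 13 → 'n'
  'p' (15) + 21 = 10 → 'k'
  'e' (4) + 21 = 25 → 'z'
  'c' (2) + 21 = 23 → 'x'
  't' (19) + 21 = 14 → 'o'
  'r' (17) + 21 = 12 → 'm'
  'u' (20) + 21 = 15 → 'p'
  'm' (12) + 21 = 7 → 'h'
Result = "nkzxomph"


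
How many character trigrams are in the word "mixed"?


Word: "mixed" (length 5)
Number of 3-grams = length - 3 + 1 = 5 - 3 + 1
= 3


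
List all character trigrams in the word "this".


Word: "this" (length 4)
Number of trigrams = 4 - 3 + 1 = 2
  Position 0: "thi"
  Position 1: "his"
Trigrams = "thi", "his"


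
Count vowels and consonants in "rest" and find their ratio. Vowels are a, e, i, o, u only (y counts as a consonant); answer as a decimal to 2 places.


Word: "rest"
Vowels (a,e,i,o,u): 1
Consonants: 3
Ratio = 1/3
= 0.33


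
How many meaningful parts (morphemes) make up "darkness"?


Word: "darkness"
Morphemes: dark | -ness
Each morpheme carries meaning
= 2 morphemes


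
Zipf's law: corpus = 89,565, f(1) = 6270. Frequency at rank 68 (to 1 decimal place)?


Zipf's law: f(r) = f(1) / r
f(1) = 6270
f(68) = 6270 / 68
= 92.2 occurrences


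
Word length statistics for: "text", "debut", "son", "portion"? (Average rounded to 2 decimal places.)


Lengths: "text"=4, "debut"=5, "son"=3, "portion"=7
Sum = 19, Count = 4
Average = 19/4 = 4.75
= avg=4.75, min=3, max=7


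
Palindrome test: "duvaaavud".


Word: "duvaaavud"
Reversed: "duvaaavud"
Forward == Backward? duvaaavud == duvaaavud
Palindrome = Yes


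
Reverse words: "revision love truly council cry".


Original: "revision love truly council cry"
Words (1..n): revision | love | truly | council | cry
Reversed (n..1): cry | council | truly | love | revision
Result = "cry council truly love revision"


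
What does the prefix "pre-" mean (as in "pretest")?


Prefix: pre-
Example: pretest (pre- + test)
Meaning = before


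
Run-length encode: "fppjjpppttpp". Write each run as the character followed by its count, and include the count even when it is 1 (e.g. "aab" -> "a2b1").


String: "fppjjpppttpp"
Scanning for consecutive runs:
  'f' x 1
  'p' x 2
  'j' x 2
  'p' x 3
  't' x 2
  'p' x 2
RLE = "f1p2j2p3t2p2"


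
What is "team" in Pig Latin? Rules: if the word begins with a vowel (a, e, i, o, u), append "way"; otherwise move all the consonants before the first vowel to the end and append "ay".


Word: "team"
Starts with consonant(s) → move to end, add 'ay'
Consonant cluster: "t"
Pig Latin = "eamtay"


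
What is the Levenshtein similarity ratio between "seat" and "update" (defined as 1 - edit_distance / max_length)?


Word 1: "seat" (length 4)
Word 2: "update" (length 6)
One optimal edit sequence:
  1. insert 'u'  (+1)
  2. substitute 's' -> 'p'  (+1)
  3. substitute 'e' -> 'd'  (+1)
  4. keep 'a'
  5. keep 't'
  6. insert 'e'  (+1)
Edit distance = 4
Max length = max(4, 6) = 6
Similarity = 1 - 4/6
= 0.3333


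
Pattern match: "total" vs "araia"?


Pattern of "total": [0, 1, 0, 2, 3]
Pattern of "araia": [0, 1, 0, 2, 0]
Patterns do not match
Same pattern = No


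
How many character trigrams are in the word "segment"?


Word: "segment" (length 7)
Number of 3-grams = length - 3 + 1 = 7 - 3 + 1
= 5


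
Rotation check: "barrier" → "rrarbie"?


Word: "barrier", Candidate: "rrarbie"
Method: check if candidate is substring of word+word
"barrierbarrier" contains "rrarbie"? No
Is rotation = No


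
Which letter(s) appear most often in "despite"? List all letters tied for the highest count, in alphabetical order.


Word: "despite"
Letter counts:
  'd': 1
  'e': 2
  'i': 1
  'p': 1
  's': 1
  't': 1
Maximum count = 2
Most frequent = 'e' (2 times each)


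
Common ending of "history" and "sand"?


Word 1: "history"
Word 2: "sand"
Comparing from end:
  Pos -1: 'y' != 'd' (stop)
LCS = "" (length 0)


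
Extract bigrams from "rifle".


Word: "rifle" (length 5)
Number of bigrams = 5 - 2 + 1 = 4
  Position 0: "ri"
  Position 1: "if"
  Position 2: "fl"
  Position 3: "le"
Bigrams = "ri", "if", "fl", "le"


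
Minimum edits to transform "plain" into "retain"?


Word 1: "plain" (length 5)
Word 2: "retain" (length 6)
One optimal edit sequence (insert/delete/substitute each cost 1):
  1. insert 'r'  (+1)
  2. substitute 'p' -> 'e'  (+1)
  3. substitute 'l' -> 't'  (+1)
  4. keep 'a'
  5. keep 'i'
  6. keep 'n'
Total edit operations: 3
Edit distance = 3


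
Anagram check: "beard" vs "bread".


Word 1: "beard" → sorted: abder
Word 2: "bread" → sorted: abder
Same letters? abder == abder
Anagram = Yes


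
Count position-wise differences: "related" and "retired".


Comparing character by character (same length = 7):
  Pos 0: 'r' vs 'r' =
  Pos 1: 'e' vs 'e' =
  Pos 2: 'l' vs 't' !=
  Pos 3: 'a' vs 'i' !=
  Pos 4: 't' vs 'r' !=
  Pos 5: 'e' vs 'e' =
  Pos 6: 'd' vs 'd' =
Hamming distance = 3


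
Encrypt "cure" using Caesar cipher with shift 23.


Word: "cure"
Shift: 23
Each letter → (letter + shift) mod 26:
  'c' (2) + 23 = 25 → 'z'
  'u' (20) + 23 = 17 → 'r'
  'r' (17) + 23 = 14 → 'o'
  'e' (4) + 23 = 1 → 'b'
Result = "zrob"


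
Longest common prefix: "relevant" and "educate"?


Word 1: "relevant"
Word 2: "educate"
Comparing from start:
  Pos 0: 'r' != 'e' (stop)
LCP = "" (length 0)


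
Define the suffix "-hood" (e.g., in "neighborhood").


Suffix: -hood
Example: neighborhood (neighbor + -hood)
Meaning = state / condition


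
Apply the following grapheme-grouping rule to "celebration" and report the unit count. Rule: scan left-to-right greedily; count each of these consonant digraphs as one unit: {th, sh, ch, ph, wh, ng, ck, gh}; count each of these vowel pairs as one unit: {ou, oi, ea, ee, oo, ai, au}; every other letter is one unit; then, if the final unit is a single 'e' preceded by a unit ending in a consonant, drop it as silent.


Word: "celebration" (11 letters)
Left-to-right scan:
  (1) 'c' (letter)
  (2) 'e' (letter)
  (3) 'l' (letter)
  (4) 'e' (letter)
  (5) 'b' (letter)
  (6) 'r' (letter)
  (7) 'a' (letter)
  (8) 't' (letter)
  (9) 'i' (letter)
  (10) 'o' (letter)
  (11) 'n' (letter)
Units from scan: 11
Sound units = 11 units
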